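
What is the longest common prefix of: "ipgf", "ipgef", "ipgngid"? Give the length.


Words: ipgf, ipgef, ipgngid
  Position 0: all 'i' => match
  Position 1: all 'p' => match
  Position 2: all 'g' => match
  Position 3: ('f', 'e', 'n') => mismatch, stop
LCP = "ipg" (length 3)

3


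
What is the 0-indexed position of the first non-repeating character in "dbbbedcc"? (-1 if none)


Input: dbbbedcc
Character frequencies:
  'b': 3
  'c': 2
  'd': 2
  'e': 1
Scanning left to right for freq == 1:
  Position 0 ('d'): freq=2, skip
  Position 1 ('b'): freq=3, skip
  Position 2 ('b'): freq=3, skip
  Position 3 ('b'): freq=3, skip
  Position 4 ('e'): unique! => answer = 4

4


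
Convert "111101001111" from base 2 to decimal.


Input: "111101001111" in base 2
Positional expansion:
  Digit '1' (value 1) x 2^11 = 2048
  Digit '1' (value 1) x 2^10 = 1024
  Digit '1' (value 1) x 2^9 = 512
  Digit '1' (value 1) x 2^8 = 256
  Digit '0' (value 0) x 2^7 = 0
  Digit '1' (value 1) x 2^6 = 64
  Digit '0' (value 0) x 2^5 = 0
  Digit '0' (value 0) x 2^4 = 0
  Digit '1' (value 1) x 2^3 = 8
  Digit '1' (value 1) x 2^2 = 4
  Digit '1' (value 1) x 2^1 = 2
  Digit '1' (value 1) x 2^0 = 1
Sum = 3919

3919


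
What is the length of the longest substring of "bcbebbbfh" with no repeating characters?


Input: "bcbebbbfh"
Sliding window (track last position of each char):
  Position 0 ('b'): window [0,0] length 1 -- new best
  Position 1 ('c'): window [0,1] length 2 -- new best
  Position 2 ('b'): repeat (last at 0), move window start to 1
  Position 2 ('b'): window [1,2] length 2
  Position 3 ('e'): window [1,3] length 3 -- new best
  Position 4 ('b'): repeat (last at 2), move window start to 3
  Position 4 ('b'): window [3,4] length 2
  Position 5 ('b'): repeat (last at 4), move window start to 5
  Position 5 ('b'): window [5,5] length 1
  Position 6 ('b'): repeat (last at 5), move window start to 6
  Position 6 ('b'): window [6,6] length 1
  Position 7 ('f'): window [6,7] length 2
  Position 8 ('h'): window [6,8] length 3
Longest substring with no repeats: "cbe" with length 3

3


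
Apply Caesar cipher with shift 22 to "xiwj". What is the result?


Caesar cipher: shift "xiwj" by 22
  'x' (pos 23) + 22 = pos 19 = 't'
  'i' (pos 8) + 22 = pos 4 = 'e'
  'w' (pos 22) + 22 = pos 18 = 's'
  'j' (pos 9) + 22 = pos 5 = 'f'
Result: tesf

tesf


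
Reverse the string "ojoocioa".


Input: ojoocioa
Reading characters right to left:
  Position 7: 'a'
  Position 6: 'o'
  Position 5: 'i'
  Position 4: 'c'
  Position 3: 'o'
  Position 2: 'o'
  Position 1: 'j'
  Position 0: 'o'
Reversed: aoicoojo

aoicoojo


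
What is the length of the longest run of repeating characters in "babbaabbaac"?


Input: "babbaabbaac"
Scanning for longest run:
  Position 1 ('a'): new char, reset run to 1
  Position 2 ('b'): new char, reset run to 1
  Position 3 ('b'): continues run of 'b', length=2
  Position 4 ('a'): new char, reset run to 1
  Position 5 ('a'): continues run of 'a', length=2
  Position 6 ('b'): new char, reset run to 1
  Position 7 ('b'): continues run of 'b', length=2
  Position 8 ('a'): new char, reset run to 1
  Position 9 ('a'): continues run of 'a', length=2
  Position 10 ('c'): new char, reset run to 1
Longest run: 'b' with length 2

2


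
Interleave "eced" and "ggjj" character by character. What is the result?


Interleaving "eced" and "ggjj":
  Position 0: 'e' from first, 'g' from second => "eg"
  Position 1: 'c' from first, 'g' from second => "cg"
  Position 2: 'e' from first, 'j' from second => "ej"
  Position 3: 'd' from first, 'j' from second => "dj"
Result: egcgejdj

egcgejdj


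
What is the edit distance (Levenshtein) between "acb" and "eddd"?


Computing edit distance: "acb" -> "eddd"
DP table:
           e    d    d    d
      0    1    2    3    4
  a   1    1    2    3    4
  c   2    2    2    3    4
  b   3    3    3    3    4
Edit distance = dp[3][4] = 4

4


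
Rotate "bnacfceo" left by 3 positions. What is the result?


Input: "bnacfceo", rotate left by 3
First 3 characters: "bna"
Remaining characters: "cfceo"
Concatenate remaining + first: "cfceo" + "bna" = "cfceobna"

cfceobna


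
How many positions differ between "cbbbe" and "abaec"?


Comparing "cbbbe" and "abaec" position by position:
  Position 0: 'c' vs 'a' => DIFFER
  Position 1: 'b' vs 'b' => same
  Position 2: 'b' vs 'a' => DIFFER
  Position 3: 'b' vs 'e' => DIFFER
  Position 4: 'e' vs 'c' => DIFFER
Positions that differ: 4

4


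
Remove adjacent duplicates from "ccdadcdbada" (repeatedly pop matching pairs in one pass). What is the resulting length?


Input: ccdadcdbada
Stack-based adjacent duplicate removal:
  Read 'c': push. Stack: c
  Read 'c': matches stack top 'c' => pop. Stack: (empty)
  Read 'd': push. Stack: d
  Read 'a': push. Stack: da
  Read 'd': push. Stack: dad
  Read 'c': push. Stack: dadc
  Read 'd': push. Stack: dadcd
  Read 'b': push. Stack: dadcdb
  Read 'a': push. Stack: dadcdba
  Read 'd': push. Stack: dadcdbad
  Read 'a': push. Stack: dadcdbada
Final stack: "dadcdbada" (length 9)

9


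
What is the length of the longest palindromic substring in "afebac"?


Input: "afebac"
Checking substrings for palindromes:
  No multi-char palindromic substrings found
Longest palindromic substring: "a" with length 1

1


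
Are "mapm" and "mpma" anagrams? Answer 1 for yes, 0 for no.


Strings: "mapm", "mpma"
Sorted first:  ammp
Sorted second: ammp
Sorted forms match => anagrams

1


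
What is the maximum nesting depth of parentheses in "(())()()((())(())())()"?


Input: "(())()()((())(())())()"
Tracking depth:
  Position 0 '(': depth becomes 1
  Position 1 '(': depth becomes 2
  Position 2 ')': depth becomes 1
  Position 3 ')': depth becomes 0
  Position 4 '(': depth becomes 1
  Position 5 ')': depth becomes 0
  Position 6 '(': depth becomes 1
  Position 7 ')': depth becomes 0
  Position 8 '(': depth becomes 1
  Position 9 '(': depth becomes 2
  Position 10 '(': depth becomes 3
  Position 11 ')': depth becomes 2
  Position 12 ')': depth becomes 1
  Position 13 '(': depth becomes 2
  Position 14 '(': depth becomes 3
  Position 15 ')': depth becomes 2
  Position 16 ')': depth becomes 1
  Position 17 '(': depth becomes 2
  Position 18 ')': depth becomes 1
  Position 19 ')': depth becomes 0
  Position 20 '(': depth becomes 1
  Position 21 ')': depth becomes 0
Maximum depth reached: 3

3


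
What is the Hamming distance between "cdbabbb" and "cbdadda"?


Comparing "cdbabbb" and "cbdadda" position by position:
  Position 0: 'c' vs 'c' => same
  Position 1: 'd' vs 'b' => differ
  Position 2: 'b' vs 'd' => differ
  Position 3: 'a' vs 'a' => same
  Position 4: 'b' vs 'd' => differ
  Position 5: 'b' vs 'd' => differ
  Position 6: 'b' vs 'a' => differ
Total differences (Hamming distance): 5

5


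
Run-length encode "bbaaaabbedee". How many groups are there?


Input: bbaaaabbedee
Scanning for consecutive runs:
  Group 1: 'b' x 2 (positions 0-1)
  Group 2: 'a' x 4 (positions 2-5)
  Group 3: 'b' x 2 (positions 6-7)
  Group 4: 'e' x 1 (positions 8-8)
  Group 5: 'd' x 1 (positions 9-9)
  Group 6: 'e' x 2 (positions 10-11)
Total groups: 6

6


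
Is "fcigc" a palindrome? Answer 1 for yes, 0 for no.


Input: fcigc
Reversed: cgicf
  Compare pos 0 ('f') with pos 4 ('c'): MISMATCH
  Compare pos 1 ('c') with pos 3 ('g'): MISMATCH
Result: not a palindrome

0


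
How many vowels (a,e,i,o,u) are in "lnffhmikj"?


Input: lnffhmikj
Checking each character:
  'l' at position 0: consonant
  'n' at position 1: consonant
  'f' at position 2: consonant
  'f' at position 3: consonant
  'h' at position 4: consonant
  'm' at position 5: consonant
  'i' at position 6: vowel (running total: 1)
  'k' at position 7: consonant
  'j' at position 8: consonant
Total vowels: 1

1


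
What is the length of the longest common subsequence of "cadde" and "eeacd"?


LCS of "cadde" and "eeacd"
DP table:
           e    e    a    c    d
      0    0    0    0    0    0
  c   0    0    0    0    1    1
  a   0    0    0    1    1    1
  d   0    0    0    1    1    2
  d   0    0    0    1    1    2
  e   0    1    1    1    1    2
LCS length = dp[5][5] = 2

2


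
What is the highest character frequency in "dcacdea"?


Input: dcacdea
Character counts:
  'a': 2
  'c': 2
  'd': 2
  'e': 1
Maximum frequency: 2

2


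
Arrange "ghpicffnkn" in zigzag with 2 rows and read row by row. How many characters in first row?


Zigzag "ghpicffnkn" into 2 rows:
Placing characters:
  'g' => row 0
  'h' => row 1
  'p' => row 0
  'i' => row 1
  'c' => row 0
  'f' => row 1
  'f' => row 0
  'n' => row 1
  'k' => row 0
  'n' => row 1
Rows:
  Row 0: "gpcfk"
  Row 1: "hifnn"
First row length: 5

5


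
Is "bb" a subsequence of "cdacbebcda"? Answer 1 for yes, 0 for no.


Check if "bb" is a subsequence of "cdacbebcda"
Greedy scan:
  Position 0 ('c'): no match needed
  Position 1 ('d'): no match needed
  Position 2 ('a'): no match needed
  Position 3 ('c'): no match needed
  Position 4 ('b'): matches sub[0] = 'b'
  Position 5 ('e'): no match needed
  Position 6 ('b'): matches sub[1] = 'b'
  Position 7 ('c'): no match needed
  Position 8 ('d'): no match needed
  Position 9 ('a'): no match needed
All 2 characters matched => is a subsequence

1


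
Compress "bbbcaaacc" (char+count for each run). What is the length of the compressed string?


Input: bbbcaaacc
Runs:
  'b' x 3 => "b3"
  'c' x 1 => "c1"
  'a' x 3 => "a3"
  'c' x 2 => "c2"
Compressed: "b3c1a3c2"
Compressed length: 8

8


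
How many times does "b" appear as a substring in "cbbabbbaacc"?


Searching for "b" in "cbbabbbaacc"
Scanning each position:
  Position 0: "c" => no
  Position 1: "b" => MATCH
  Position 2: "b" => MATCH
  Position 3: "a" => no
  Position 4: "b" => MATCH
  Position 5: "b" => MATCH
  Position 6: "b" => MATCH
  Position 7: "a" => no
  Position 8: "a" => no
  Position 9: "c" => no
  Position 10: "c" => no
Total occurrences: 5

5


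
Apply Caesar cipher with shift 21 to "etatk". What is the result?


Caesar cipher: shift "etatk" by 21
  'e' (pos 4) + 21 = pos 25 = 'z'
  't' (pos 19) + 21 = pos 14 = 'o'
  'a' (pos 0) + 21 = pos 21 = 'v'
  't' (pos 19) + 21 = pos 14 = 'o'
  'k' (pos 10) + 21 = pos 5 = 'f'
Result: zovof

zovof


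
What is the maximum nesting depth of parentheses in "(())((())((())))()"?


Input: "(())((())((())))()"
Tracking depth:
  Position 0 '(': depth becomes 1
  Position 1 '(': depth becomes 2
  Position 2 ')': depth becomes 1
  Position 3 ')': depth becomes 0
  Position 4 '(': depth becomes 1
  Position 5 '(': depth becomes 2
  Position 6 '(': depth becomes 3
  Position 7 ')': depth becomes 2
  Position 8 ')': depth becomes 1
  Position 9 '(': depth becomes 2
  Position 10 '(': depth becomes 3
  Position 11 '(': depth becomes 4
  Position 12 ')': depth becomes 3
  Position 13 ')': depth becomes 2
  Position 14 ')': depth becomes 1
  Position 15 ')': depth becomes 0
  Position 16 '(': depth becomes 1
  Position 17 ')': depth becomes 0
Maximum depth reached: 4

4


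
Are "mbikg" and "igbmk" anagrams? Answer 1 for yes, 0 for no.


Strings: "mbikg", "igbmk"
Sorted first:  bgikm
Sorted second: bgikm
Sorted forms match => anagrams

1


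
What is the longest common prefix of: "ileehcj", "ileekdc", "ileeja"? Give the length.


Words: ileehcj, ileekdc, ileeja
  Position 0: all 'i' => match
  Position 1: all 'l' => match
  Position 2: all 'e' => match
  Position 3: all 'e' => match
  Position 4: ('h', 'k', 'j') => mismatch, stop
LCP = "ilee" (length 4)

4


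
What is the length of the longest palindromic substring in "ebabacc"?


Input: "ebabacc"
Checking substrings for palindromes:
  [1:4] "bab" (len 3) => palindrome
  [2:5] "aba" (len 3) => palindrome
  [5:7] "cc" (len 2) => palindrome
Longest palindromic substring: "bab" with length 3

3


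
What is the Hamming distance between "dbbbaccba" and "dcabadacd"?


Comparing "dbbbaccba" and "dcabadacd" position by position:
  Position 0: 'd' vs 'd' => same
  Position 1: 'b' vs 'c' => differ
  Position 2: 'b' vs 'a' => differ
  Position 3: 'b' vs 'b' => same
  Position 4: 'a' vs 'a' => same
  Position 5: 'c' vs 'd' => differ
  Position 6: 'c' vs 'a' => differ
  Position 7: 'b' vs 'c' => differ
  Position 8: 'a' vs 'd' => differ
Total differences (Hamming distance): 6

6


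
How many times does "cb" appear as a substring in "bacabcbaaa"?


Searching for "cb" in "bacabcbaaa"
Scanning each position:
  Position 0: "ba" => no
  Position 1: "ac" => no
  Position 2: "ca" => no
  Position 3: "ab" => no
  Position 4: "bc" => no
  Position 5: "cb" => MATCH
  Position 6: "ba" => no
  Position 7: "aa" => no
  Position 8: "aa" => no
Total occurrences: 1

1


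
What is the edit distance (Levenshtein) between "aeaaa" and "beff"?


Computing edit distance: "aeaaa" -> "beff"
DP table:
           b    e    f    f
      0    1    2    3    4
  a   1    1    2    3    4
  e   2    2    1    2    3
  a   3    3    2    2    3
  a   4    4    3    3    3
  a   5    5    4    4    4
Edit distance = dp[5][4] = 4

4


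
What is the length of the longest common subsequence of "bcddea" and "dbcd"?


LCS of "bcddea" and "dbcd"
DP table:
           d    b    c    d
      0    0    0    0    0
  b   0    0    1    1    1
  c   0    0    1    2    2
  d   0    1    1    2    3
  d   0    1    1    2    3
  e   0    1    1    2    3
  a   0    1    1    2    3
LCS length = dp[6][4] = 3

3


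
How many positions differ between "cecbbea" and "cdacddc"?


Comparing "cecbbea" and "cdacddc" position by position:
  Position 0: 'c' vs 'c' => same
  Position 1: 'e' vs 'd' => DIFFER
  Position 2: 'c' vs 'a' => DIFFER
  Position 3: 'b' vs 'c' => DIFFER
  Position 4: 'b' vs 'd' => DIFFER
  Position 5: 'e' vs 'd' => DIFFER
  Position 6: 'a' vs 'c' => DIFFER
Positions that differ: 6

6


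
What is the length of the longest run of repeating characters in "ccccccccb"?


Input: "ccccccccb"
Scanning for longest run:
  Position 1 ('c'): continues run of 'c', length=2
  Position 2 ('c'): continues run of 'c', length=3
  Position 3 ('c'): continues run of 'c', length=4
  Position 4 ('c'): continues run of 'c', length=5
  Position 5 ('c'): continues run of 'c', length=6
  Position 6 ('c'): continues run of 'c', length=7
  Position 7 ('c'): continues run of 'c', length=8
  Position 8 ('b'): new char, reset run to 1
Longest run: 'c' with length 8

8


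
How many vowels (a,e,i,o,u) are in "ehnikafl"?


Input: ehnikafl
Checking each character:
  'e' at position 0: vowel (running total: 1)
  'h' at position 1: consonant
  'n' at position 2: consonant
  'i' at position 3: vowel (running total: 2)
  'k' at position 4: consonant
  'a' at position 5: vowel (running total: 3)
  'f' at position 6: consonant
  'l' at position 7: consonant
Total vowels: 3

3


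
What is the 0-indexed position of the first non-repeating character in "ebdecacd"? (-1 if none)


Input: ebdecacd
Character frequencies:
  'a': 1
  'b': 1
  'c': 2
  'd': 2
  'e': 2
Scanning left to right for freq == 1:
  Position 0 ('e'): freq=2, skip
  Position 1 ('b'): unique! => answer = 1

1


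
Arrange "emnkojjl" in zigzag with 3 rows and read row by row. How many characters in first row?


Zigzag "emnkojjl" into 3 rows:
Placing characters:
  'e' => row 0
  'm' => row 1
  'n' => row 2
  'k' => row 1
  'o' => row 0
  'j' => row 1
  'j' => row 2
  'l' => row 1
Rows:
  Row 0: "eo"
  Row 1: "mkjl"
  Row 2: "nj"
First row length: 2

2


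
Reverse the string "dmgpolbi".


Input: dmgpolbi
Reading characters right to left:
  Position 7: 'i'
  Position 6: 'b'
  Position 5: 'l'
  Position 4: 'o'
  Position 3: 'p'
  Position 2: 'g'
  Position 1: 'm'
  Position 0: 'd'
Reversed: iblopgmd

iblopgmd


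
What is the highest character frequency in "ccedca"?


Input: ccedca
Character counts:
  'a': 1
  'c': 3
  'd': 1
  'e': 1
Maximum frequency: 3

3


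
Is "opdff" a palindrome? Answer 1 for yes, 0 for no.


Input: opdff
Reversed: ffdpo
  Compare pos 0 ('o') with pos 4 ('f'): MISMATCH
  Compare pos 1 ('p') with pos 3 ('f'): MISMATCH
Result: not a palindrome

0


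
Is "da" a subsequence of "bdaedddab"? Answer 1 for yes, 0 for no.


Check if "da" is a subsequence of "bdaedddab"
Greedy scan:
  Position 0 ('b'): no match needed
  Position 1 ('d'): matches sub[0] = 'd'
  Position 2 ('a'): matches sub[1] = 'a'
  Position 3 ('e'): no match needed
  Position 4 ('d'): no match needed
  Position 5 ('d'): no match needed
  Position 6 ('d'): no match needed
  Position 7 ('a'): no match needed
  Position 8 ('b'): no match needed
All 2 characters matched => is a subsequence

1


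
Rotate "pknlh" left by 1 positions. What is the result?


Input: "pknlh", rotate left by 1
First 1 characters: "p"
Remaining characters: "knlh"
Concatenate remaining + first: "knlh" + "p" = "knlhp"

knlhp


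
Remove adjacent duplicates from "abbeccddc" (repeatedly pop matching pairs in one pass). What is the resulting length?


Input: abbeccddc
Stack-based adjacent duplicate removal:
  Read 'a': push. Stack: a
  Read 'b': push. Stack: ab
  Read 'b': matches stack top 'b' => pop. Stack: a
  Read 'e': push. Stack: ae
  Read 'c': push. Stack: aec
  Read 'c': matches stack top 'c' => pop. Stack: ae
  Read 'd': push. Stack: aed
  Read 'd': matches stack top 'd' => pop. Stack: ae
  Read 'c': push. Stack: aec
Final stack: "aec" (length 3)

3


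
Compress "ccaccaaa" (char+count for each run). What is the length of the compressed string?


Input: ccaccaaa
Runs:
  'c' x 2 => "c2"
  'a' x 1 => "a1"
  'c' x 2 => "c2"
  'a' x 3 => "a3"
Compressed: "c2a1c2a3"
Compressed length: 8

8


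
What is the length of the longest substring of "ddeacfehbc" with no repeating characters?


Input: "ddeacfehbc"
Sliding window (track last position of each char):
  Position 0 ('d'): window [0,0] length 1 -- new best
  Position 1 ('d'): repeat (last at 0), move window start to 1
  Position 1 ('d'): window [1,1] length 1
  Position 2 ('e'): window [1,2] length 2 -- new best
  Position 3 ('a'): window [1,3] length 3 -- new best
  Position 4 ('c'): window [1,4] length 4 -- new best
  Position 5 ('f'): window [1,5] length 5 -- new best
  Position 6 ('e'): repeat (last at 2), move window start to 3
  Position 6 ('e'): window [3,6] length 4
  Position 7 ('h'): window [3,7] length 5
  Position 8 ('b'): window [3,8] length 6 -- new best
  Position 9 ('c'): repeat (last at 4), move window start to 5
  Position 9 ('c'): window [5,9] length 5
Longest substring with no repeats: "acfehb" with length 6

6


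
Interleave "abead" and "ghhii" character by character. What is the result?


Interleaving "abead" and "ghhii":
  Position 0: 'a' from first, 'g' from second => "ag"
  Position 1: 'b' from first, 'h' from second => "bh"
  Position 2: 'e' from first, 'h' from second => "eh"
  Position 3: 'a' from first, 'i' from second => "ai"
  Position 4: 'd' from first, 'i' from second => "di"
Result: agbhehaidi

agbhehaidi


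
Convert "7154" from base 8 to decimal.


Input: "7154" in base 8
Positional expansion:
  Digit '7' (value 7) x 8^3 = 3584
  Digit '1' (value 1) x 8^2 = 64
  Digit '5' (value 5) x 8^1 = 40
  Digit '4' (value 4) x 8^0 = 4
Sum = 3692

3692


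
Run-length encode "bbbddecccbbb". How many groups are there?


Input: bbbddecccbbb
Scanning for consecutive runs:
  Group 1: 'b' x 3 (positions 0-2)
  Group 2: 'd' x 2 (positions 3-4)
  Group 3: 'e' x 1 (positions 5-5)
  Group 4: 'c' x 3 (positions 6-8)
  Group 5: 'b' x 3 (positions 9-11)
Total groups: 5

5


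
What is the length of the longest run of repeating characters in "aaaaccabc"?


Input: "aaaaccabc"
Scanning for longest run:
  Position 1 ('a'): continues run of 'a', length=2
  Position 2 ('a'): continues run of 'a', length=3
  Position 3 ('a'): continues run of 'a', length=4
  Position 4 ('c'): new char, reset run to 1
  Position 5 ('c'): continues run of 'c', length=2
  Position 6 ('a'): new char, reset run to 1
  Position 7 ('b'): new char, reset run to 1
  Position 8 ('c'): new char, reset run to 1
Longest run: 'a' with length 4

4


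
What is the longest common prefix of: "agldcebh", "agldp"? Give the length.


Words: agldcebh, agldp
  Position 0: all 'a' => match
  Position 1: all 'g' => match
  Position 2: all 'l' => match
  Position 3: all 'd' => match
  Position 4: ('c', 'p') => mismatch, stop
LCP = "agld" (length 4)

4


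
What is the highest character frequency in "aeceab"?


Input: aeceab
Character counts:
  'a': 2
  'b': 1
  'c': 1
  'e': 2
Maximum frequency: 2

2


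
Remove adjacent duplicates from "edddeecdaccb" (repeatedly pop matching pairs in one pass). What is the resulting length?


Input: edddeecdaccb
Stack-based adjacent duplicate removal:
  Read 'e': push. Stack: e
  Read 'd': push. Stack: ed
  Read 'd': matches stack top 'd' => pop. Stack: e
  Read 'd': push. Stack: ed
  Read 'e': push. Stack: ede
  Read 'e': matches stack top 'e' => pop. Stack: ed
  Read 'c': push. Stack: edc
  Read 'd': push. Stack: edcd
  Read 'a': push. Stack: edcda
  Read 'c': push. Stack: edcdac
  Read 'c': matches stack top 'c' => pop. Stack: edcda
  Read 'b': push. Stack: edcdab
Final stack: "edcdab" (length 6)

6


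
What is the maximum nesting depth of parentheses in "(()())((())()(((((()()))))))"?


Input: "(()())((())()(((((()()))))))"
Tracking depth:
  Position 0 '(': depth becomes 1
  Position 1 '(': depth becomes 2
  Position 2 ')': depth becomes 1
  Position 3 '(': depth becomes 2
  Position 4 ')': depth becomes 1
  Position 5 ')': depth becomes 0
  Position 6 '(': depth becomes 1
  Position 7 '(': depth becomes 2
  Position 8 '(': depth becomes 3
  Position 9 ')': depth becomes 2
  Position 10 ')': depth becomes 1
  Position 11 '(': depth becomes 2
  Position 12 ')': depth becomes 1
  Position 13 '(': depth becomes 2
  Position 14 '(': depth becomes 3
  Position 15 '(': depth becomes 4
  Position 16 '(': depth becomes 5
  Position 17 '(': depth becomes 6
  Position 18 '(': depth becomes 7
  Position 19 ')': depth becomes 6
  Position 20 '(': depth becomes 7
  Position 21 ')': depth becomes 6
  Position 22 ')': depth becomes 5
  Position 23 ')': depth becomes 4
  Position 24 ')': depth becomes 3
  Position 25 ')': depth becomes 2
  Position 26 ')': depth becomes 1
  Position 27 ')': depth becomes 0
Maximum depth reached: 7

7


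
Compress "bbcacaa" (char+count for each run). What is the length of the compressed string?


Input: bbcacaa
Runs:
  'b' x 2 => "b2"
  'c' x 1 => "c1"
  'a' x 1 => "a1"
  'c' x 1 => "c1"
  'a' x 2 => "a2"
Compressed: "b2c1a1c1a2"
Compressed length: 10

10


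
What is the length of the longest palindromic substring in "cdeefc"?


Input: "cdeefc"
Checking substrings for palindromes:
  [2:4] "ee" (len 2) => palindrome
Longest palindromic substring: "ee" with length 2

2


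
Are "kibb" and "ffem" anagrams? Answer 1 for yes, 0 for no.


Strings: "kibb", "ffem"
Sorted first:  bbik
Sorted second: effm
Differ at position 0: 'b' vs 'e' => not anagrams

0


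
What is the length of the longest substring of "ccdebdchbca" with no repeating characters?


Input: "ccdebdchbca"
Sliding window (track last position of each char):
  Position 0 ('c'): window [0,0] length 1 -- new best
  Position 1 ('c'): repeat (last at 0), move window start to 1
  Position 1 ('c'): window [1,1] length 1
  Position 2 ('d'): window [1,2] length 2 -- new best
  Position 3 ('e'): window [1,3] length 3 -- new best
  Position 4 ('b'): window [1,4] length 4 -- new best
  Position 5 ('d'): repeat (last at 2), move window start to 3
  Position 5 ('d'): window [3,5] length 3
  Position 6 ('c'): window [3,6] length 4
  Position 7 ('h'): window [3,7] length 5 -- new best
  Position 8 ('b'): repeat (last at 4), move window start to 5
  Position 8 ('b'): window [5,8] length 4
  Position 9 ('c'): repeat (last at 6), move window start to 7
  Position 9 ('c'): window [7,9] length 3
  Position 10 ('a'): window [7,10] length 4
Longest substring with no repeats: "ebdch" with length 5

5


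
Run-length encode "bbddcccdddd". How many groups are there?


Input: bbddcccdddd
Scanning for consecutive runs:
  Group 1: 'b' x 2 (positions 0-1)
  Group 2: 'd' x 2 (positions 2-3)
  Group 3: 'c' x 3 (positions 4-6)
  Group 4: 'd' x 4 (positions 7-10)
Total groups: 4

4


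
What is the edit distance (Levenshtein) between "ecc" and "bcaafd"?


Computing edit distance: "ecc" -> "bcaafd"
DP table:
           b    c    a    a    f    d
      0    1    2    3    4    5    6
  e   1    1    2    3    4    5    6
  c   2    2    1    2    3    4    5
  c   3    3    2    2    3    4    5
Edit distance = dp[3][6] = 5

5


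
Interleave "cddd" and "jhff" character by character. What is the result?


Interleaving "cddd" and "jhff":
  Position 0: 'c' from first, 'j' from second => "cj"
  Position 1: 'd' from first, 'h' from second => "dh"
  Position 2: 'd' from first, 'f' from second => "df"
  Position 3: 'd' from first, 'f' from second => "df"
Result: cjdhdfdf

cjdhdfdf


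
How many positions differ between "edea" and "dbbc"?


Comparing "edea" and "dbbc" position by position:
  Position 0: 'e' vs 'd' => DIFFER
  Position 1: 'd' vs 'b' => DIFFER
  Position 2: 'e' vs 'b' => DIFFER
  Position 3: 'a' vs 'c' => DIFFER
Positions that differ: 4

4


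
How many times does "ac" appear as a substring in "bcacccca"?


Searching for "ac" in "bcacccca"
Scanning each position:
  Position 0: "bc" => no
  Position 1: "ca" => no
  Position 2: "ac" => MATCH
  Position 3: "cc" => no
  Position 4: "cc" => no
  Position 5: "cc" => no
  Position 6: "ca" => no
Total occurrences: 1

1


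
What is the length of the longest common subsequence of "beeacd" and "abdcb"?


LCS of "beeacd" and "abdcb"
DP table:
           a    b    d    c    b
      0    0    0    0    0    0
  b   0    0    1    1    1    1
  e   0    0    1    1    1    1
  e   0    0    1    1    1    1
  a   0    1    1    1    1    1
  c   0    1    1    1    2    2
  d   0    1    1    2    2    2
LCS length = dp[6][5] = 2

2


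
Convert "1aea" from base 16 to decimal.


Input: "1aea" in base 16
Positional expansion:
  Digit '1' (value 1) x 16^3 = 4096
  Digit 'a' (value 10) x 16^2 = 2560
  Digit 'e' (value 14) x 16^1 = 224
  Digit 'a' (value 10) x 16^0 = 10
Sum = 6890

6890


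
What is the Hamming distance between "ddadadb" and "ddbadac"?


Comparing "ddadadb" and "ddbadac" position by position:
  Position 0: 'd' vs 'd' => same
  Position 1: 'd' vs 'd' => same
  Position 2: 'a' vs 'b' => differ
  Position 3: 'd' vs 'a' => differ
  Position 4: 'a' vs 'd' => differ
  Position 5: 'd' vs 'a' => differ
  Position 6: 'b' vs 'c' => differ
Total differences (Hamming distance): 5

5


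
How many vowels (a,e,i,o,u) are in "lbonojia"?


Input: lbonojia
Checking each character:
  'l' at position 0: consonant
  'b' at position 1: consonant
  'o' at position 2: vowel (running total: 1)
  'n' at position 3: consonant
  'o' at position 4: vowel (running total: 2)
  'j' at position 5: consonant
  'i' at position 6: vowel (running total: 3)
  'a' at position 7: vowel (running total: 4)
Total vowels: 4

4


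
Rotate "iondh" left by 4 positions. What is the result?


Input: "iondh", rotate left by 4
First 4 characters: "iond"
Remaining characters: "h"
Concatenate remaining + first: "h" + "iond" = "hiond"

hiond


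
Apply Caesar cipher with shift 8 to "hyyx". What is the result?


Caesar cipher: shift "hyyx" by 8
  'h' (pos 7) + 8 = pos 15 = 'p'
  'y' (pos 24) + 8 = pos 6 = 'g'
  'y' (pos 24) + 8 = pos 6 = 'g'
  'x' (pos 23) + 8 = pos 5 = 'f'
Result: pggf

pggf


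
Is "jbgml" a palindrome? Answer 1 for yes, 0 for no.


Input: jbgml
Reversed: lmgbj
  Compare pos 0 ('j') with pos 4 ('l'): MISMATCH
  Compare pos 1 ('b') with pos 3 ('m'): MISMATCH
Result: not a palindrome

0


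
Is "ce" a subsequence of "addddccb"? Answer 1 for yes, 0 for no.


Check if "ce" is a subsequence of "addddccb"
Greedy scan:
  Position 0 ('a'): no match needed
  Position 1 ('d'): no match needed
  Position 2 ('d'): no match needed
  Position 3 ('d'): no match needed
  Position 4 ('d'): no match needed
  Position 5 ('c'): matches sub[0] = 'c'
  Position 6 ('c'): no match needed
  Position 7 ('b'): no match needed
Only matched 1/2 characters => not a subsequence

0


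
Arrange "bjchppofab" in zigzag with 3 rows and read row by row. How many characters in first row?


Zigzag "bjchppofab" into 3 rows:
Placing characters:
  'b' => row 0
  'j' => row 1
  'c' => row 2
  'h' => row 1
  'p' => row 0
  'p' => row 1
  'o' => row 2
  'f' => row 1
  'a' => row 0
  'b' => row 1
Rows:
  Row 0: "bpa"
  Row 1: "jhpfb"
  Row 2: "co"
First row length: 3

3


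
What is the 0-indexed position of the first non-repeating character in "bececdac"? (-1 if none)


Input: bececdac
Character frequencies:
  'a': 1
  'b': 1
  'c': 3
  'd': 1
  'e': 2
Scanning left to right for freq == 1:
  Position 0 ('b'): unique! => answer = 0

0


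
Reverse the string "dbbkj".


Input: dbbkj
Reading characters right to left:
  Position 4: 'j'
  Position 3: 'k'
  Position 2: 'b'
  Position 1: 'b'
  Position 0: 'd'
Reversed: jkbbd

jkbbd


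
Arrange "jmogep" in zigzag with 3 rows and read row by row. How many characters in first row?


Zigzag "jmogep" into 3 rows:
Placing characters:
  'j' => row 0
  'm' => row 1
  'o' => row 2
  'g' => row 1
  'e' => row 0
  'p' => row 1
Rows:
  Row 0: "je"
  Row 1: "mgp"
  Row 2: "o"
First row length: 2

2


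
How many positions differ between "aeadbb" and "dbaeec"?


Comparing "aeadbb" and "dbaeec" position by position:
  Position 0: 'a' vs 'd' => DIFFER
  Position 1: 'e' vs 'b' => DIFFER
  Position 2: 'a' vs 'a' => same
  Position 3: 'd' vs 'e' => DIFFER
  Position 4: 'b' vs 'e' => DIFFER
  Position 5: 'b' vs 'c' => DIFFER
Positions that differ: 5

5


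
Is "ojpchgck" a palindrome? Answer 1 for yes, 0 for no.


Input: ojpchgck
Reversed: kcghcpjo
  Compare pos 0 ('o') with pos 7 ('k'): MISMATCH
  Compare pos 1 ('j') with pos 6 ('c'): MISMATCH
  Compare pos 2 ('p') with pos 5 ('g'): MISMATCH
  Compare pos 3 ('c') with pos 4 ('h'): MISMATCH
Result: not a palindrome

0


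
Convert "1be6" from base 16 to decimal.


Input: "1be6" in base 16
Positional expansion:
  Digit '1' (value 1) x 16^3 = 4096
  Digit 'b' (value 11) x 16^2 = 2816
  Digit 'e' (value 14) x 16^1 = 224
  Digit '6' (value 6) x 16^0 = 6
Sum = 7142

7142


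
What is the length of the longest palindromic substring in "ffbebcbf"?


Input: "ffbebcbf"
Checking substrings for palindromes:
  [2:5] "beb" (len 3) => palindrome
  [4:7] "bcb" (len 3) => palindrome
  [0:2] "ff" (len 2) => palindrome
Longest palindromic substring: "beb" with length 3

3


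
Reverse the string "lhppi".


Input: lhppi
Reading characters right to left:
  Position 4: 'i'
  Position 3: 'p'
  Position 2: 'p'
  Position 1: 'h'
  Position 0: 'l'
Reversed: ipphl

ipphl


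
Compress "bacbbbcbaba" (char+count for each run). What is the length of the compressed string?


Input: bacbbbcbaba
Runs:
  'b' x 1 => "b1"
  'a' x 1 => "a1"
  'c' x 1 => "c1"
  'b' x 3 => "b3"
  'c' x 1 => "c1"
  'b' x 1 => "b1"
  'a' x 1 => "a1"
  'b' x 1 => "b1"
  'a' x 1 => "a1"
Compressed: "b1a1c1b3c1b1a1b1a1"
Compressed length: 18

18


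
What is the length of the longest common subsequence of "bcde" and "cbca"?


LCS of "bcde" and "cbca"
DP table:
           c    b    c    a
      0    0    0    0    0
  b   0    0    1    1    1
  c   0    1    1    2    2
  d   0    1    1    2    2
  e   0    1    1    2    2
LCS length = dp[4][4] = 2

2


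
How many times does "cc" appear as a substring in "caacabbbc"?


Searching for "cc" in "caacabbbc"
Scanning each position:
  Position 0: "ca" => no
  Position 1: "aa" => no
  Position 2: "ac" => no
  Position 3: "ca" => no
  Position 4: "ab" => no
  Position 5: "bb" => no
  Position 6: "bb" => no
  Position 7: "bc" => no
Total occurrences: 0

0


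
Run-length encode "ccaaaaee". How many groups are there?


Input: ccaaaaee
Scanning for consecutive runs:
  Group 1: 'c' x 2 (positions 0-1)
  Group 2: 'a' x 4 (positions 2-5)
  Group 3: 'e' x 2 (positions 6-7)
Total groups: 3

3


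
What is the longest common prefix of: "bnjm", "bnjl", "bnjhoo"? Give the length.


Words: bnjm, bnjl, bnjhoo
  Position 0: all 'b' => match
  Position 1: all 'n' => match
  Position 2: all 'j' => match
  Position 3: ('m', 'l', 'h') => mismatch, stop
LCP = "bnj" (length 3)

3


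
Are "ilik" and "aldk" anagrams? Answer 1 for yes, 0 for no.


Strings: "ilik", "aldk"
Sorted first:  iikl
Sorted second: adkl
Differ at position 0: 'i' vs 'a' => not anagrams

0


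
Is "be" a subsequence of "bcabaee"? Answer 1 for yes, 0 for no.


Check if "be" is a subsequence of "bcabaee"
Greedy scan:
  Position 0 ('b'): matches sub[0] = 'b'
  Position 1 ('c'): no match needed
  Position 2 ('a'): no match needed
  Position 3 ('b'): no match needed
  Position 4 ('a'): no match needed
  Position 5 ('e'): matches sub[1] = 'e'
  Position 6 ('e'): no match needed
All 2 characters matched => is a subsequence

1


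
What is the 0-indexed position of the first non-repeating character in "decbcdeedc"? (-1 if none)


Input: decbcdeedc
Character frequencies:
  'b': 1
  'c': 3
  'd': 3
  'e': 3
Scanning left to right for freq == 1:
  Position 0 ('d'): freq=3, skip
  Position 1 ('e'): freq=3, skip
  Position 2 ('c'): freq=3, skip
  Position 3 ('b'): unique! => answer = 3

3


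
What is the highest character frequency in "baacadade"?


Input: baacadade
Character counts:
  'a': 4
  'b': 1
  'c': 1
  'd': 2
  'e': 1
Maximum frequency: 4

4


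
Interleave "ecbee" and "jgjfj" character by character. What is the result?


Interleaving "ecbee" and "jgjfj":
  Position 0: 'e' from first, 'j' from second => "ej"
  Position 1: 'c' from first, 'g' from second => "cg"
  Position 2: 'b' from first, 'j' from second => "bj"
  Position 3: 'e' from first, 'f' from second => "ef"
  Position 4: 'e' from first, 'j' from second => "ej"
Result: ejcgbjefej

ejcgbjefej


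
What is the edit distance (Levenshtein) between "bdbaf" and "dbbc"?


Computing edit distance: "bdbaf" -> "dbbc"
DP table:
           d    b    b    c
      0    1    2    3    4
  b   1    1    1    2    3
  d   2    1    2    2    3
  b   3    2    1    2    3
  a   4    3    2    2    3
  f   5    4    3    3    3
Edit distance = dp[5][4] = 3

3


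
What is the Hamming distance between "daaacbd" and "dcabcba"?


Comparing "daaacbd" and "dcabcba" position by position:
  Position 0: 'd' vs 'd' => same
  Position 1: 'a' vs 'c' => differ
  Position 2: 'a' vs 'a' => same
  Position 3: 'a' vs 'b' => differ
  Position 4: 'c' vs 'c' => same
  Position 5: 'b' vs 'b' => same
  Position 6: 'd' vs 'a' => differ
Total differences (Hamming distance): 3

3


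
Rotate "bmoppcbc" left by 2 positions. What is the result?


Input: "bmoppcbc", rotate left by 2
First 2 characters: "bm"
Remaining characters: "oppcbc"
Concatenate remaining + first: "oppcbc" + "bm" = "oppcbcbm"

oppcbcbm


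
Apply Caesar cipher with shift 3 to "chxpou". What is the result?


Caesar cipher: shift "chxpou" by 3
  'c' (pos 2) + 3 = pos 5 = 'f'
  'h' (pos 7) + 3 = pos 10 = 'k'
  'x' (pos 23) + 3 = pos 0 = 'a'
  'p' (pos 15) + 3 = pos 18 = 's'
  'o' (pos 14) + 3 = pos 17 = 'r'
  'u' (pos 20) + 3 = pos 23 = 'x'
Result: fkasrx

fkasrx


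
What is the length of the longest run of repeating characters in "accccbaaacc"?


Input: "accccbaaacc"
Scanning for longest run:
  Position 1 ('c'): new char, reset run to 1
  Position 2 ('c'): continues run of 'c', length=2
  Position 3 ('c'): continues run of 'c', length=3
  Position 4 ('c'): continues run of 'c', length=4
  Position 5 ('b'): new char, reset run to 1
  Position 6 ('a'): new char, reset run to 1
  Position 7 ('a'): continues run of 'a', length=2
  Position 8 ('a'): continues run of 'a', length=3
  Position 9 ('c'): new char, reset run to 1
  Position 10 ('c'): continues run of 'c', length=2
Longest run: 'c' with length 4

4


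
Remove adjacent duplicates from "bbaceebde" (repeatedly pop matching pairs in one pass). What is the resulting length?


Input: bbaceebde
Stack-based adjacent duplicate removal:
  Read 'b': push. Stack: b
  Read 'b': matches stack top 'b' => pop. Stack: (empty)
  Read 'a': push. Stack: a
  Read 'c': push. Stack: ac
  Read 'e': push. Stack: ace
  Read 'e': matches stack top 'e' => pop. Stack: ac
  Read 'b': push. Stack: acb
  Read 'd': push. Stack: acbd
  Read 'e': push. Stack: acbde
Final stack: "acbde" (length 5)

5


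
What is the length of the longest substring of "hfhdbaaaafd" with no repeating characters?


Input: "hfhdbaaaafd"
Sliding window (track last position of each char):
  Position 0 ('h'): window [0,0] length 1 -- new best
  Position 1 ('f'): window [0,1] length 2 -- new best
  Position 2 ('h'): repeat (last at 0), move window start to 1
  Position 2 ('h'): window [1,2] length 2
  Position 3 ('d'): window [1,3] length 3 -- new best
  Position 4 ('b'): window [1,4] length 4 -- new best
  Position 5 ('a'): window [1,5] length 5 -- new best
  Position 6 ('a'): repeat (last at 5), move window start to 6
  Position 6 ('a'): window [6,6] length 1
  Position 7 ('a'): repeat (last at 6), move window start to 7
  Position 7 ('a'): window [7,7] length 1
  Position 8 ('a'): repeat (last at 7), move window start to 8
  Position 8 ('a'): window [8,8] length 1
  Position 9 ('f'): window [8,9] length 2
  Position 10 ('d'): window [8,10] length 3
Longest substring with no repeats: "fhdba" with length 5

5


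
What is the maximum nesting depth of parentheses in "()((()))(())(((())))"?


Input: "()((()))(())(((())))"
Tracking depth:
  Position 0 '(': depth becomes 1
  Position 1 ')': depth becomes 0
  Position 2 '(': depth becomes 1
  Position 3 '(': depth becomes 2
  Position 4 '(': depth becomes 3
  Position 5 ')': depth becomes 2
  Position 6 ')': depth becomes 1
  Position 7 ')': depth becomes 0
  Position 8 '(': depth becomes 1
  Position 9 '(': depth becomes 2
  Position 10 ')': depth becomes 1
  Position 11 ')': depth becomes 0
  Position 12 '(': depth becomes 1
  Position 13 '(': depth becomes 2
  Position 14 '(': depth becomes 3
  Position 15 '(': depth becomes 4
  Position 16 ')': depth becomes 3
  Position 17 ')': depth becomes 2
  Position 18 ')': depth becomes 1
  Position 19 ')': depth becomes 0
Maximum depth reached: 4

4


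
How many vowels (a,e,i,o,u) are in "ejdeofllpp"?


Input: ejdeofllpp
Checking each character:
  'e' at position 0: vowel (running total: 1)
  'j' at position 1: consonant
  'd' at position 2: consonant
  'e' at position 3: vowel (running total: 2)
  'o' at position 4: vowel (running total: 3)
  'f' at position 5: consonant
  'l' at position 6: consonant
  'l' at position 7: consonant
  'p' at position 8: consonant
  'p' at position 9: consonant
Total vowels: 3

3


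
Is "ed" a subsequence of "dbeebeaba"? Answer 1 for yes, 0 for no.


Check if "ed" is a subsequence of "dbeebeaba"
Greedy scan:
  Position 0 ('d'): no match needed
  Position 1 ('b'): no match needed
  Position 2 ('e'): matches sub[0] = 'e'
  Position 3 ('e'): no match needed
  Position 4 ('b'): no match needed
  Position 5 ('e'): no match needed
  Position 6 ('a'): no match needed
  Position 7 ('b'): no match needed
  Position 8 ('a'): no match needed
Only matched 1/2 characters => not a subsequence

0


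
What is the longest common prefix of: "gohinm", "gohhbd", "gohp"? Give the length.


Words: gohinm, gohhbd, gohp
  Position 0: all 'g' => match
  Position 1: all 'o' => match
  Position 2: all 'h' => match
  Position 3: ('i', 'h', 'p') => mismatch, stop
LCP = "goh" (length 3)

3


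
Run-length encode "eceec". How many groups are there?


Input: eceec
Scanning for consecutive runs:
  Group 1: 'e' x 1 (positions 0-0)
  Group 2: 'c' x 1 (positions 1-1)
  Group 3: 'e' x 2 (positions 2-3)
  Group 4: 'c' x 1 (positions 4-4)
Total groups: 4

4
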